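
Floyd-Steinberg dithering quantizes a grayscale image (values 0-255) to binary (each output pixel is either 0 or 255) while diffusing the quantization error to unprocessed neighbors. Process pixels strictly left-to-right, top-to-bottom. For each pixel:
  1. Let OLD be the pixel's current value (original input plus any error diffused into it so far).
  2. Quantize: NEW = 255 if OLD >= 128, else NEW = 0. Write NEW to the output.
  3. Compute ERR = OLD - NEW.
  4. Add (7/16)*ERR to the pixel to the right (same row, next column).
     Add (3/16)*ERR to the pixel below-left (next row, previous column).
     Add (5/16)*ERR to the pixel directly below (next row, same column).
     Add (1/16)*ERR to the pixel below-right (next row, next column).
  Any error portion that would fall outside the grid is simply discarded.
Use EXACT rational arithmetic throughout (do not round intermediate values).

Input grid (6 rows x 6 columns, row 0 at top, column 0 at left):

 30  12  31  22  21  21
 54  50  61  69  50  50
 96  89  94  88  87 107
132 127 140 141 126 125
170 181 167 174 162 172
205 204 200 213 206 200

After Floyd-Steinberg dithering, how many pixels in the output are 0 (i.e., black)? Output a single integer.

Answer: 20

Derivation:
(0,0): OLD=30 → NEW=0, ERR=30
(0,1): OLD=201/8 → NEW=0, ERR=201/8
(0,2): OLD=5375/128 → NEW=0, ERR=5375/128
(0,3): OLD=82681/2048 → NEW=0, ERR=82681/2048
(0,4): OLD=1266895/32768 → NEW=0, ERR=1266895/32768
(0,5): OLD=19878313/524288 → NEW=0, ERR=19878313/524288
(1,0): OLD=8715/128 → NEW=0, ERR=8715/128
(1,1): OLD=99725/1024 → NEW=0, ERR=99725/1024
(1,2): OLD=4124497/32768 → NEW=0, ERR=4124497/32768
(1,3): OLD=19209629/131072 → NEW=255, ERR=-14213731/131072
(1,4): OLD=203598807/8388608 → NEW=0, ERR=203598807/8388608
(1,5): OLD=10050668209/134217728 → NEW=0, ERR=10050668209/134217728
(2,0): OLD=2220639/16384 → NEW=255, ERR=-1957281/16384
(2,1): OLD=49820229/524288 → NEW=0, ERR=49820229/524288
(2,2): OLD=1347724943/8388608 → NEW=255, ERR=-791370097/8388608
(2,3): OLD=1694921559/67108864 → NEW=0, ERR=1694921559/67108864
(2,4): OLD=242445027845/2147483648 → NEW=0, ERR=242445027845/2147483648
(2,5): OLD=6229781951603/34359738368 → NEW=255, ERR=-2531951332237/34359738368
(3,0): OLD=943591983/8388608 → NEW=0, ERR=943591983/8388608
(3,1): OLD=12130087747/67108864 → NEW=255, ERR=-4982672573/67108864
(3,2): OLD=47626048729/536870912 → NEW=0, ERR=47626048729/536870912
(3,3): OLD=6974184262443/34359738368 → NEW=255, ERR=-1787549021397/34359738368
(3,4): OLD=34711968734603/274877906944 → NEW=0, ERR=34711968734603/274877906944
(3,5): OLD=722494505304901/4398046511104 → NEW=255, ERR=-399007355026619/4398046511104
(4,0): OLD=205331771681/1073741824 → NEW=255, ERR=-68472393439/1073741824
(4,1): OLD=2638171828589/17179869184 → NEW=255, ERR=-1742694813331/17179869184
(4,2): OLD=74738053704375/549755813888 → NEW=255, ERR=-65449678837065/549755813888
(4,3): OLD=1186409398599091/8796093022208 → NEW=255, ERR=-1056594322063949/8796093022208
(4,4): OLD=18105571177014627/140737488355328 → NEW=255, ERR=-17782488353594013/140737488355328
(4,5): OLD=216763500666562261/2251799813685248 → NEW=0, ERR=216763500666562261/2251799813685248
(5,0): OLD=45644095008407/274877906944 → NEW=255, ERR=-24449771262313/274877906944
(5,1): OLD=941868106773127/8796093022208 → NEW=0, ERR=941868106773127/8796093022208
(5,2): OLD=12721278700447485/70368744177664 → NEW=255, ERR=-5222751064856835/70368744177664
(5,3): OLD=251884716798775535/2251799813685248 → NEW=0, ERR=251884716798775535/2251799813685248
(5,4): OLD=1017791061345225119/4503599627370496 → NEW=255, ERR=-130626843634251361/4503599627370496
(5,5): OLD=15095726281496441867/72057594037927936 → NEW=255, ERR=-3278960198175181813/72057594037927936
Output grid:
  Row 0: ......  (6 black, running=6)
  Row 1: ...#..  (5 black, running=11)
  Row 2: #.#..#  (3 black, running=14)
  Row 3: .#.#.#  (3 black, running=17)
  Row 4: #####.  (1 black, running=18)
  Row 5: #.#.##  (2 black, running=20)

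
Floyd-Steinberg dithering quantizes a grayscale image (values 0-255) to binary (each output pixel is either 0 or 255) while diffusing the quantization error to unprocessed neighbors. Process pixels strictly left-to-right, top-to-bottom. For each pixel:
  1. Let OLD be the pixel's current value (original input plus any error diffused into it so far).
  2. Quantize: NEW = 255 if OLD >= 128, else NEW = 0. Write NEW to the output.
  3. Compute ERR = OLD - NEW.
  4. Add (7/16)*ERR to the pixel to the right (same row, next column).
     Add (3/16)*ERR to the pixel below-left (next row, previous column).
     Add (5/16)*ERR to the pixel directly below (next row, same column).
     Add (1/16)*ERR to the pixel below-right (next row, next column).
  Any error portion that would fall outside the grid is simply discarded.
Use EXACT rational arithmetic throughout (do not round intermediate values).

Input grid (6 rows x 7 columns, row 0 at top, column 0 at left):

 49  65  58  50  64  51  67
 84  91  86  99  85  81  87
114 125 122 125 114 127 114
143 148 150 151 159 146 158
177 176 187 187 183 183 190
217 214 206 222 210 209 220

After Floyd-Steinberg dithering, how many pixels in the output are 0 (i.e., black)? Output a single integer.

Answer: 19

Derivation:
(0,0): OLD=49 → NEW=0, ERR=49
(0,1): OLD=1383/16 → NEW=0, ERR=1383/16
(0,2): OLD=24529/256 → NEW=0, ERR=24529/256
(0,3): OLD=376503/4096 → NEW=0, ERR=376503/4096
(0,4): OLD=6829825/65536 → NEW=0, ERR=6829825/65536
(0,5): OLD=101286151/1048576 → NEW=0, ERR=101286151/1048576
(0,6): OLD=1833076529/16777216 → NEW=0, ERR=1833076529/16777216
(1,0): OLD=29573/256 → NEW=0, ERR=29573/256
(1,1): OLD=388259/2048 → NEW=255, ERR=-133981/2048
(1,2): OLD=7206239/65536 → NEW=0, ERR=7206239/65536
(1,3): OLD=52785459/262144 → NEW=255, ERR=-14061261/262144
(1,4): OLD=1978977273/16777216 → NEW=0, ERR=1978977273/16777216
(1,5): OLD=25473334857/134217728 → NEW=255, ERR=-8752185783/134217728
(1,6): OLD=211853465383/2147483648 → NEW=0, ERR=211853465383/2147483648
(2,0): OLD=4516529/32768 → NEW=255, ERR=-3839311/32768
(2,1): OLD=85074091/1048576 → NEW=0, ERR=85074091/1048576
(2,2): OLD=2981504705/16777216 → NEW=255, ERR=-1296685375/16777216
(2,3): OLD=13879879929/134217728 → NEW=0, ERR=13879879929/134217728
(2,4): OLD=193837731657/1073741824 → NEW=255, ERR=-79966433463/1073741824
(2,5): OLD=3432851328707/34359738368 → NEW=0, ERR=3432851328707/34359738368
(2,6): OLD=101409839754373/549755813888 → NEW=255, ERR=-38777892787067/549755813888
(3,0): OLD=2040074401/16777216 → NEW=0, ERR=2040074401/16777216
(3,1): OLD=27479556109/134217728 → NEW=255, ERR=-6745964531/134217728
(3,2): OLD=137781251959/1073741824 → NEW=255, ERR=-136022913161/1073741824
(3,3): OLD=468576971857/4294967296 → NEW=0, ERR=468576971857/4294967296
(3,4): OLD=114708658726049/549755813888 → NEW=255, ERR=-25479073815391/549755813888
(3,5): OLD=611613839268467/4398046511104 → NEW=255, ERR=-509888021063053/4398046511104
(3,6): OLD=6437334691221357/70368744177664 → NEW=0, ERR=6437334691221357/70368744177664
(4,0): OLD=441469688143/2147483648 → NEW=255, ERR=-106138642097/2147483648
(4,1): OLD=4209658339971/34359738368 → NEW=0, ERR=4209658339971/34359738368
(4,2): OLD=120027159875725/549755813888 → NEW=255, ERR=-20160572665715/549755813888
(4,3): OLD=828776847748383/4398046511104 → NEW=255, ERR=-292725012583137/4398046511104
(4,4): OLD=4379700449903661/35184372088832 → NEW=0, ERR=4379700449903661/35184372088832
(4,5): OLD=242615130191101229/1125899906842624 → NEW=255, ERR=-44489346053767891/1125899906842624
(4,6): OLD=3495765736330768715/18014398509481984 → NEW=255, ERR=-1097905883587137205/18014398509481984
(5,0): OLD=123434895265849/549755813888 → NEW=255, ERR=-16752837275591/549755813888
(5,1): OLD=1007106751323539/4398046511104 → NEW=255, ERR=-114395109007981/4398046511104
(5,2): OLD=6274716930340597/35184372088832 → NEW=255, ERR=-2697297952311563/35184372088832
(5,3): OLD=53116814094565033/281474976710656 → NEW=255, ERR=-18659304966652247/281474976710656
(5,4): OLD=3752909578526952739/18014398509481984 → NEW=255, ERR=-840762041390953181/18014398509481984
(5,5): OLD=24872177810629456883/144115188075855872 → NEW=255, ERR=-11877195148713790477/144115188075855872
(5,6): OLD=374534224347648357853/2305843009213693952 → NEW=255, ERR=-213455743001843599907/2305843009213693952
Output grid:
  Row 0: .......  (7 black, running=7)
  Row 1: .#.#.#.  (4 black, running=11)
  Row 2: #.#.#.#  (3 black, running=14)
  Row 3: .##.##.  (3 black, running=17)
  Row 4: #.##.##  (2 black, running=19)
  Row 5: #######  (0 black, running=19)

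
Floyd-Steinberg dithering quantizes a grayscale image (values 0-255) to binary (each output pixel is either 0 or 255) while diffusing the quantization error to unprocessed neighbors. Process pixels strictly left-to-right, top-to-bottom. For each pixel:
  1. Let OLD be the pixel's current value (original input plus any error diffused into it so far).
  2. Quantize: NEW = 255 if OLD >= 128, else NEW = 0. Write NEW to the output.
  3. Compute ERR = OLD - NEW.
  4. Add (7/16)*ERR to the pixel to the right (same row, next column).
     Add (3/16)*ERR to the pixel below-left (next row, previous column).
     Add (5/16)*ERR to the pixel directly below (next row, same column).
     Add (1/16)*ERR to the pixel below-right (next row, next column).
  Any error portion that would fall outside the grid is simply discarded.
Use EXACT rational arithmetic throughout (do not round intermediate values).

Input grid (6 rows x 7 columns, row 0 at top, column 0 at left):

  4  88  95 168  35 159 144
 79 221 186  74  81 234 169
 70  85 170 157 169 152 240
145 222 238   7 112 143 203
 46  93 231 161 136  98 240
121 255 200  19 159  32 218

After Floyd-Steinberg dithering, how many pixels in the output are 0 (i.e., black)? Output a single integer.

Answer: 18

Derivation:
(0,0): OLD=4 → NEW=0, ERR=4
(0,1): OLD=359/4 → NEW=0, ERR=359/4
(0,2): OLD=8593/64 → NEW=255, ERR=-7727/64
(0,3): OLD=117943/1024 → NEW=0, ERR=117943/1024
(0,4): OLD=1399041/16384 → NEW=0, ERR=1399041/16384
(0,5): OLD=51474183/262144 → NEW=255, ERR=-15372537/262144
(0,6): OLD=496372017/4194304 → NEW=0, ERR=496372017/4194304
(1,0): OLD=6213/64 → NEW=0, ERR=6213/64
(1,1): OLD=137795/512 → NEW=255, ERR=7235/512
(1,2): OLD=2976287/16384 → NEW=255, ERR=-1201633/16384
(1,3): OLD=5660419/65536 → NEW=0, ERR=5660419/65536
(1,4): OLD=594229433/4194304 → NEW=255, ERR=-475318087/4194304
(1,5): OLD=6496857577/33554432 → NEW=255, ERR=-2059522583/33554432
(1,6): OLD=94201721991/536870912 → NEW=255, ERR=-42700360569/536870912
(2,0): OLD=843665/8192 → NEW=0, ERR=843665/8192
(2,1): OLD=33236779/262144 → NEW=0, ERR=33236779/262144
(2,2): OLD=921187841/4194304 → NEW=255, ERR=-148359679/4194304
(2,3): OLD=4787667833/33554432 → NEW=255, ERR=-3768712327/33554432
(2,4): OLD=21028520569/268435456 → NEW=0, ERR=21028520569/268435456
(2,5): OLD=1246365742467/8589934592 → NEW=255, ERR=-944067578493/8589934592
(2,6): OLD=22433609157061/137438953472 → NEW=255, ERR=-12613323978299/137438953472
(3,0): OLD=842870817/4194304 → NEW=255, ERR=-226676703/4194304
(3,1): OLD=7978625325/33554432 → NEW=255, ERR=-577754835/33554432
(3,2): OLD=55372388391/268435456 → NEW=255, ERR=-13078652889/268435456
(3,3): OLD=-39660937495/1073741824 → NEW=0, ERR=-39660937495/1073741824
(3,4): OLD=12739720488993/137438953472 → NEW=0, ERR=12739720488993/137438953472
(3,5): OLD=150519796641939/1099511627776 → NEW=255, ERR=-129855668440941/1099511627776
(3,6): OLD=2036850478750797/17592186044416 → NEW=0, ERR=2036850478750797/17592186044416
(4,0): OLD=13895729327/536870912 → NEW=0, ERR=13895729327/536870912
(4,1): OLD=742427100227/8589934592 → NEW=0, ERR=742427100227/8589934592
(4,2): OLD=33753035753741/137438953472 → NEW=255, ERR=-1293897381619/137438953472
(4,3): OLD=175562676831775/1099511627776 → NEW=255, ERR=-104812788251105/1099511627776
(4,4): OLD=869128399262429/8796093022208 → NEW=0, ERR=869128399262429/8796093022208
(4,5): OLD=37105127490886509/281474976710656 → NEW=255, ERR=-34670991570330771/281474976710656
(4,6): OLD=967871956755786507/4503599627370496 → NEW=255, ERR=-180545948223689973/4503599627370496
(5,0): OLD=19969053016953/137438953472 → NEW=255, ERR=-15077880118407/137438953472
(5,1): OLD=257137775958963/1099511627776 → NEW=255, ERR=-23237689123917/1099511627776
(5,2): OLD=1542304896913381/8796093022208 → NEW=255, ERR=-700698823749659/8796093022208
(5,3): OLD=-1949407626088455/70368744177664 → NEW=0, ERR=-1949407626088455/70368744177664
(5,4): OLD=669704422600145571/4503599627370496 → NEW=255, ERR=-478713482379330909/4503599627370496
(5,5): OLD=-1957737398658395181/36028797018963968 → NEW=0, ERR=-1957737398658395181/36028797018963968
(5,6): OLD=100304557361587616509/576460752303423488 → NEW=255, ERR=-46692934475785372931/576460752303423488
Output grid:
  Row 0: ..#..#.  (5 black, running=5)
  Row 1: .##.###  (2 black, running=7)
  Row 2: ..##.##  (3 black, running=10)
  Row 3: ###..#.  (3 black, running=13)
  Row 4: ..##.##  (3 black, running=16)
  Row 5: ###.#.#  (2 black, running=18)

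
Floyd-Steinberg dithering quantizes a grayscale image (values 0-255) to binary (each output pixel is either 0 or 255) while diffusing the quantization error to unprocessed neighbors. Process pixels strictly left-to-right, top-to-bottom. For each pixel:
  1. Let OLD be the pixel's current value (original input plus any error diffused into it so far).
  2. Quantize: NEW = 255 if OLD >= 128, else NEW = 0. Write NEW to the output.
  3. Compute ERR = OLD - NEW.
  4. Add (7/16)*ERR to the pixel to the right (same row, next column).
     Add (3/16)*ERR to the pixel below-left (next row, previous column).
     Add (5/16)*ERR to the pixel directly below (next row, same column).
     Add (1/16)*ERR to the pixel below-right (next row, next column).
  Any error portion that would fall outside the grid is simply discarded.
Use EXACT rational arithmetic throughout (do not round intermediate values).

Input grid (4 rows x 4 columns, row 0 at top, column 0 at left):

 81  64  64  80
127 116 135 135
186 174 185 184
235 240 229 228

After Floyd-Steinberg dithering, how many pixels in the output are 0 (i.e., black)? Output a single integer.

(0,0): OLD=81 → NEW=0, ERR=81
(0,1): OLD=1591/16 → NEW=0, ERR=1591/16
(0,2): OLD=27521/256 → NEW=0, ERR=27521/256
(0,3): OLD=520327/4096 → NEW=0, ERR=520327/4096
(1,0): OLD=43765/256 → NEW=255, ERR=-21515/256
(1,1): OLD=277555/2048 → NEW=255, ERR=-244685/2048
(1,2): OLD=9591727/65536 → NEW=255, ERR=-7119953/65536
(1,3): OLD=140389625/1048576 → NEW=255, ERR=-126997255/1048576
(2,0): OLD=4500193/32768 → NEW=255, ERR=-3855647/32768
(2,1): OLD=62455867/1048576 → NEW=0, ERR=62455867/1048576
(2,2): OLD=308138663/2097152 → NEW=255, ERR=-226635097/2097152
(2,3): OLD=3089758763/33554432 → NEW=0, ERR=3089758763/33554432
(3,0): OLD=3513109841/16777216 → NEW=255, ERR=-765080239/16777216
(3,1): OLD=56652083535/268435456 → NEW=255, ERR=-11798957745/268435456
(3,2): OLD=846051256753/4294967296 → NEW=255, ERR=-249165403727/4294967296
(3,3): OLD=15437179799383/68719476736 → NEW=255, ERR=-2086286768297/68719476736
Output grid:
  Row 0: ....  (4 black, running=4)
  Row 1: ####  (0 black, running=4)
  Row 2: #.#.  (2 black, running=6)
  Row 3: ####  (0 black, running=6)

Answer: 6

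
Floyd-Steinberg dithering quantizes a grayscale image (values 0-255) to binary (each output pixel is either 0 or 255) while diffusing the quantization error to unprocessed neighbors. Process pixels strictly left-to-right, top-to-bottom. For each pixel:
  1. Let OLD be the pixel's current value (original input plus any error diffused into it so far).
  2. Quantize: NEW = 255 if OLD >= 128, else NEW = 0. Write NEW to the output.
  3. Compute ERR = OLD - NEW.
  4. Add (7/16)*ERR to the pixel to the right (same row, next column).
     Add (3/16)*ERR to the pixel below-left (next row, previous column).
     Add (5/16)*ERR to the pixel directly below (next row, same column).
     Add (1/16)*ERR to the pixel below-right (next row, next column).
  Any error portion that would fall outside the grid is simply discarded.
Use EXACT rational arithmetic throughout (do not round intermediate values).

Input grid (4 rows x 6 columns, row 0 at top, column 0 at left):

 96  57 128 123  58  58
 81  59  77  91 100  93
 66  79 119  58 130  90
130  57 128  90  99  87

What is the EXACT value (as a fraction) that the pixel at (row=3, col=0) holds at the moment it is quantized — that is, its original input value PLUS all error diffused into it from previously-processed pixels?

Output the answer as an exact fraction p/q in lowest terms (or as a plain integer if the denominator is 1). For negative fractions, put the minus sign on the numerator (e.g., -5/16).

Answer: 168027925/1048576

Derivation:
(0,0): OLD=96 → NEW=0, ERR=96
(0,1): OLD=99 → NEW=0, ERR=99
(0,2): OLD=2741/16 → NEW=255, ERR=-1339/16
(0,3): OLD=22115/256 → NEW=0, ERR=22115/256
(0,4): OLD=392373/4096 → NEW=0, ERR=392373/4096
(0,5): OLD=6547699/65536 → NEW=0, ERR=6547699/65536
(1,0): OLD=2073/16 → NEW=255, ERR=-2007/16
(1,1): OLD=3247/128 → NEW=0, ERR=3247/128
(1,2): OLD=345419/4096 → NEW=0, ERR=345419/4096
(1,3): OLD=2746311/16384 → NEW=255, ERR=-1431609/16384
(1,4): OLD=121466925/1048576 → NEW=0, ERR=121466925/1048576
(1,5): OLD=3034812971/16777216 → NEW=255, ERR=-1243377109/16777216
(2,0): OLD=64629/2048 → NEW=0, ERR=64629/2048
(2,1): OLD=7124135/65536 → NEW=0, ERR=7124135/65536
(2,2): OLD=186766165/1048576 → NEW=255, ERR=-80620715/1048576
(2,3): OLD=201723341/8388608 → NEW=0, ERR=201723341/8388608
(2,4): OLD=42241991111/268435456 → NEW=255, ERR=-26209050169/268435456
(2,5): OLD=134709069537/4294967296 → NEW=0, ERR=134709069537/4294967296
(3,0): OLD=168027925/1048576 → NEW=255, ERR=-99358955/1048576
Target (3,0): original=130, with diffused error = 168027925/1048576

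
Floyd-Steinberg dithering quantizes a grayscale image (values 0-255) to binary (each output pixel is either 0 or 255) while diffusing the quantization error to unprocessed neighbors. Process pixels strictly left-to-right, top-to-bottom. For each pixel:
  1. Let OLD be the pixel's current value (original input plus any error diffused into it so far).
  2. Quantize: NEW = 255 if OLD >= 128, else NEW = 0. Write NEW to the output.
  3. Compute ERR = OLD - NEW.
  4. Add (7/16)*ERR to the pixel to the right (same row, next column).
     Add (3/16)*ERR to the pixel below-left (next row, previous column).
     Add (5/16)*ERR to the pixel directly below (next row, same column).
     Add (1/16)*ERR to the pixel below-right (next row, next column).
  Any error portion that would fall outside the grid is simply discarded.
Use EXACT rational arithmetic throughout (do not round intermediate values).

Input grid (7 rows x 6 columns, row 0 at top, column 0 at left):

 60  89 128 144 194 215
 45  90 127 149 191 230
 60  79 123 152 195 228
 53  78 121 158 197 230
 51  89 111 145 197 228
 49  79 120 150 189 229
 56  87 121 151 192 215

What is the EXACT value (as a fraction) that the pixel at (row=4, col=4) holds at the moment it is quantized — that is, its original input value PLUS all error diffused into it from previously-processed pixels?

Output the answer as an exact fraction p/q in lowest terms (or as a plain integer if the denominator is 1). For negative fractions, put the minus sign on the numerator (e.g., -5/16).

(0,0): OLD=60 → NEW=0, ERR=60
(0,1): OLD=461/4 → NEW=0, ERR=461/4
(0,2): OLD=11419/64 → NEW=255, ERR=-4901/64
(0,3): OLD=113149/1024 → NEW=0, ERR=113149/1024
(0,4): OLD=3970539/16384 → NEW=255, ERR=-207381/16384
(0,5): OLD=54909293/262144 → NEW=255, ERR=-11937427/262144
(1,0): OLD=5463/64 → NEW=0, ERR=5463/64
(1,1): OLD=78209/512 → NEW=255, ERR=-52351/512
(1,2): OLD=1413237/16384 → NEW=0, ERR=1413237/16384
(1,3): OLD=14031809/65536 → NEW=255, ERR=-2679871/65536
(1,4): OLD=702639059/4194304 → NEW=255, ERR=-366908461/4194304
(1,5): OLD=11858595797/67108864 → NEW=255, ERR=-5254164523/67108864
(2,0): OLD=552987/8192 → NEW=0, ERR=552987/8192
(2,1): OLD=25713273/262144 → NEW=0, ERR=25713273/262144
(2,2): OLD=749989099/4194304 → NEW=255, ERR=-319558421/4194304
(2,3): OLD=3183571475/33554432 → NEW=0, ERR=3183571475/33554432
(2,4): OLD=206090297977/1073741824 → NEW=255, ERR=-67713867143/1073741824
(2,5): OLD=2928751376095/17179869184 → NEW=255, ERR=-1452115265825/17179869184
(3,0): OLD=387915851/4194304 → NEW=0, ERR=387915851/4194304
(3,1): OLD=4665709135/33554432 → NEW=255, ERR=-3890671025/33554432
(3,2): OLD=18893179853/268435456 → NEW=0, ERR=18893179853/268435456
(3,3): OLD=3467851245751/17179869184 → NEW=255, ERR=-913015396169/17179869184
(3,4): OLD=19808186660535/137438953472 → NEW=255, ERR=-15238746474825/137438953472
(3,5): OLD=332352137825881/2199023255552 → NEW=255, ERR=-228398792339879/2199023255552
(4,0): OLD=31225037477/536870912 → NEW=0, ERR=31225037477/536870912
(4,1): OLD=834838067073/8589934592 → NEW=0, ERR=834838067073/8589934592
(4,2): OLD=43513928409459/274877906944 → NEW=255, ERR=-26579937861261/274877906944
(4,3): OLD=306530084708255/4398046511104 → NEW=0, ERR=306530084708255/4398046511104
(4,4): OLD=11966029064527055/70368744177664 → NEW=255, ERR=-5978000700777265/70368744177664
Target (4,4): original=197, with diffused error = 11966029064527055/70368744177664

Answer: 11966029064527055/70368744177664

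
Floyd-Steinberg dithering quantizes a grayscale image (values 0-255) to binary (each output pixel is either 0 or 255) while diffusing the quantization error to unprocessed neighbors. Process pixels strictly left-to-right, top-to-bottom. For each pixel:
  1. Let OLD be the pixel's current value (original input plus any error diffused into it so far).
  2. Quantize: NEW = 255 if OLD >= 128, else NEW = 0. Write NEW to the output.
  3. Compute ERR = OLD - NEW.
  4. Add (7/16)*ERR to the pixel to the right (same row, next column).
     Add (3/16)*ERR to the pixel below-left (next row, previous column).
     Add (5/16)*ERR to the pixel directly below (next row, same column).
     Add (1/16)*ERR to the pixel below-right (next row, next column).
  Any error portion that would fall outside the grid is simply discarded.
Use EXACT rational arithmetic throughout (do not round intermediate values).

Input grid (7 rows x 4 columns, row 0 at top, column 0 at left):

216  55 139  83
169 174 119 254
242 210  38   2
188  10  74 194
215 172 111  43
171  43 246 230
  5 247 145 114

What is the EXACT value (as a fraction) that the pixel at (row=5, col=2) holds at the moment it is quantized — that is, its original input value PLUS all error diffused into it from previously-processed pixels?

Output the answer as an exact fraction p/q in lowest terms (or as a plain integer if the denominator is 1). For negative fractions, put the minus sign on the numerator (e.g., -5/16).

(0,0): OLD=216 → NEW=255, ERR=-39
(0,1): OLD=607/16 → NEW=0, ERR=607/16
(0,2): OLD=39833/256 → NEW=255, ERR=-25447/256
(0,3): OLD=161839/4096 → NEW=0, ERR=161839/4096
(1,0): OLD=41965/256 → NEW=255, ERR=-23315/256
(1,1): OLD=255867/2048 → NEW=0, ERR=255867/2048
(1,2): OLD=9986071/65536 → NEW=255, ERR=-6725609/65536
(1,3): OLD=225691729/1048576 → NEW=255, ERR=-41695151/1048576
(2,0): OLD=7764857/32768 → NEW=255, ERR=-590983/32768
(2,1): OLD=226720451/1048576 → NEW=255, ERR=-40666429/1048576
(2,2): OLD=-22407633/2097152 → NEW=0, ERR=-22407633/2097152
(2,3): OLD=-721915565/33554432 → NEW=0, ERR=-721915565/33554432
(3,0): OLD=2937560041/16777216 → NEW=255, ERR=-1340630039/16777216
(3,1): OLD=-10793736521/268435456 → NEW=0, ERR=-10793736521/268435456
(3,2): OLD=200193959753/4294967296 → NEW=0, ERR=200193959753/4294967296
(3,3): OLD=14225019411071/68719476736 → NEW=255, ERR=-3298447156609/68719476736
(4,0): OLD=783786355957/4294967296 → NEW=255, ERR=-311430304523/4294967296
(4,1): OLD=4516809767263/34359738368 → NEW=255, ERR=-4244923516577/34359738368
(4,2): OLD=65973840212095/1099511627776 → NEW=0, ERR=65973840212095/1099511627776
(4,3): OLD=1005654762562601/17592186044416 → NEW=0, ERR=1005654762562601/17592186044416
(5,0): OLD=68816261444197/549755813888 → NEW=0, ERR=68816261444197/549755813888
(5,1): OLD=1158899260154723/17592186044416 → NEW=0, ERR=1158899260154723/17592186044416
(5,2): OLD=2608644054877263/8796093022208 → NEW=255, ERR=365640334214223/8796093022208
Target (5,2): original=246, with diffused error = 2608644054877263/8796093022208

Answer: 2608644054877263/8796093022208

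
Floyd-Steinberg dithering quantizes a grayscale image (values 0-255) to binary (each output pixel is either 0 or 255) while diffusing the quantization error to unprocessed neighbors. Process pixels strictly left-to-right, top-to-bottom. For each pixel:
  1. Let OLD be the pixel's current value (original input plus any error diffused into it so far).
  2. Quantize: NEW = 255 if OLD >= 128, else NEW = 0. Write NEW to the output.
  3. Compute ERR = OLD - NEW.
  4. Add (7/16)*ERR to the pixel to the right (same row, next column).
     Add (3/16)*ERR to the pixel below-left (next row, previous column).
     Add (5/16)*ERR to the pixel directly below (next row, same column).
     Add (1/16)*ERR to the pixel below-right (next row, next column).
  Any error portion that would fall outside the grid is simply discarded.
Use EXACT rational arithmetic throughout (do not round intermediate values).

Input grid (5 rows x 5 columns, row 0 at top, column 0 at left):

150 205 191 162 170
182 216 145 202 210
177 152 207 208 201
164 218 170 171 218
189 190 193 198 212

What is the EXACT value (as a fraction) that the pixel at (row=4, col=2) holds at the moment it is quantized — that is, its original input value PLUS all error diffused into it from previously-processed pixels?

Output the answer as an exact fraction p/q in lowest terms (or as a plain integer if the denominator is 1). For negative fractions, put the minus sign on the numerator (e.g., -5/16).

Answer: 181278575468887/1099511627776

Derivation:
(0,0): OLD=150 → NEW=255, ERR=-105
(0,1): OLD=2545/16 → NEW=255, ERR=-1535/16
(0,2): OLD=38151/256 → NEW=255, ERR=-27129/256
(0,3): OLD=473649/4096 → NEW=0, ERR=473649/4096
(0,4): OLD=14456663/65536 → NEW=255, ERR=-2255017/65536
(1,0): OLD=33587/256 → NEW=255, ERR=-31693/256
(1,1): OLD=215909/2048 → NEW=0, ERR=215909/2048
(1,2): OLD=11383113/65536 → NEW=255, ERR=-5328567/65536
(1,3): OLD=49673557/262144 → NEW=255, ERR=-17173163/262144
(1,4): OLD=745804895/4194304 → NEW=255, ERR=-323742625/4194304
(2,0): OLD=5179943/32768 → NEW=255, ERR=-3175897/32768
(2,1): OLD=125367325/1048576 → NEW=0, ERR=125367325/1048576
(2,2): OLD=3828637079/16777216 → NEW=255, ERR=-449553001/16777216
(2,3): OLD=41943267029/268435456 → NEW=255, ERR=-26507774251/268435456
(2,4): OLD=556551047827/4294967296 → NEW=255, ERR=-538665612653/4294967296
(3,0): OLD=2619421879/16777216 → NEW=255, ERR=-1658768201/16777216
(3,1): OLD=26981109867/134217728 → NEW=255, ERR=-7244410773/134217728
(3,2): OLD=545329161865/4294967296 → NEW=0, ERR=545329161865/4294967296
(3,3): OLD=1464578788577/8589934592 → NEW=255, ERR=-725854532383/8589934592
(3,4): OLD=18645805227653/137438953472 → NEW=255, ERR=-16401127907707/137438953472
(4,0): OLD=317790449113/2147483648 → NEW=255, ERR=-229817881127/2147483648
(4,1): OLD=9891487346521/68719476736 → NEW=255, ERR=-7631979221159/68719476736
(4,2): OLD=181278575468887/1099511627776 → NEW=255, ERR=-99096889613993/1099511627776
Target (4,2): original=193, with diffused error = 181278575468887/1099511627776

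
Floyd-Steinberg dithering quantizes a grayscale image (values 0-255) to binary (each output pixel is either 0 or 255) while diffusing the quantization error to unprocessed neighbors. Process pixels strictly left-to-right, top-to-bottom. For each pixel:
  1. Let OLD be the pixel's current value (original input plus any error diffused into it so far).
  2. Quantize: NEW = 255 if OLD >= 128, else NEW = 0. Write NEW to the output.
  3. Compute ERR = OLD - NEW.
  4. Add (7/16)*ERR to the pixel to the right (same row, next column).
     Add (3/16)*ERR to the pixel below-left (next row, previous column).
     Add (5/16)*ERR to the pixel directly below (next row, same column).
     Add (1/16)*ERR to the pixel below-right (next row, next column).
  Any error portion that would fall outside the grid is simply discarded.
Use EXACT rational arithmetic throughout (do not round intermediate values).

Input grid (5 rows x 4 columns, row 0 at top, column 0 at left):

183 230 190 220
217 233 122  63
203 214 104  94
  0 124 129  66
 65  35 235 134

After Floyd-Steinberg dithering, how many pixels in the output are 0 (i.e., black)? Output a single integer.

(0,0): OLD=183 → NEW=255, ERR=-72
(0,1): OLD=397/2 → NEW=255, ERR=-113/2
(0,2): OLD=5289/32 → NEW=255, ERR=-2871/32
(0,3): OLD=92543/512 → NEW=255, ERR=-38017/512
(1,0): OLD=5885/32 → NEW=255, ERR=-2275/32
(1,1): OLD=41707/256 → NEW=255, ERR=-23573/256
(1,2): OLD=296743/8192 → NEW=0, ERR=296743/8192
(1,3): OLD=6558401/131072 → NEW=0, ERR=6558401/131072
(2,0): OLD=669769/4096 → NEW=255, ERR=-374711/4096
(2,1): OLD=19339603/131072 → NEW=255, ERR=-14083757/131072
(2,2): OLD=18857847/262144 → NEW=0, ERR=18857847/262144
(2,3): OLD=601349291/4194304 → NEW=255, ERR=-468198229/4194304
(3,0): OLD=-102205031/2097152 → NEW=0, ERR=-102205031/2097152
(3,1): OLD=2579350087/33554432 → NEW=0, ERR=2579350087/33554432
(3,2): OLD=84538621049/536870912 → NEW=255, ERR=-52363461511/536870912
(3,3): OLD=-60634543409/8589934592 → NEW=0, ERR=-60634543409/8589934592
(4,0): OLD=34458257061/536870912 → NEW=0, ERR=34458257061/536870912
(4,1): OLD=282474322319/4294967296 → NEW=0, ERR=282474322319/4294967296
(4,2): OLD=32542127649551/137438953472 → NEW=255, ERR=-2504805485809/137438953472
(4,3): OLD=258879668223769/2199023255552 → NEW=0, ERR=258879668223769/2199023255552
Output grid:
  Row 0: ####  (0 black, running=0)
  Row 1: ##..  (2 black, running=2)
  Row 2: ##.#  (1 black, running=3)
  Row 3: ..#.  (3 black, running=6)
  Row 4: ..#.  (3 black, running=9)

Answer: 9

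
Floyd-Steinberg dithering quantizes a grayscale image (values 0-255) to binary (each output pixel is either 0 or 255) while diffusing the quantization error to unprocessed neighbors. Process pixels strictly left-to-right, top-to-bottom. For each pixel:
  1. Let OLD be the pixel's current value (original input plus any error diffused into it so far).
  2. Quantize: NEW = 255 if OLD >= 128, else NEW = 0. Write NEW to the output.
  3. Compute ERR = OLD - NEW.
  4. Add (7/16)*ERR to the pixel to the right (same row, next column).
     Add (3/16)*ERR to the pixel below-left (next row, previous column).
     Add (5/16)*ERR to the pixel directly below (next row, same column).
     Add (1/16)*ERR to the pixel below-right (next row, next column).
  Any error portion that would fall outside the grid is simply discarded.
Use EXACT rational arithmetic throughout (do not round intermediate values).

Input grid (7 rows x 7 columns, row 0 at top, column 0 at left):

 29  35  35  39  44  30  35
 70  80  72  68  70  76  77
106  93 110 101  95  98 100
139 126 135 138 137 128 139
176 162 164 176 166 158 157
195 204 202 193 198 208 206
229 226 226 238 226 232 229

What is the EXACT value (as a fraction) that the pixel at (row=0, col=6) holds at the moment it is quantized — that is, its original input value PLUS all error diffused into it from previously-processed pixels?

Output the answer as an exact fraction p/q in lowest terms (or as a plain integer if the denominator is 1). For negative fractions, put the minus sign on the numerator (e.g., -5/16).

Answer: 1037828029/16777216

Derivation:
(0,0): OLD=29 → NEW=0, ERR=29
(0,1): OLD=763/16 → NEW=0, ERR=763/16
(0,2): OLD=14301/256 → NEW=0, ERR=14301/256
(0,3): OLD=259851/4096 → NEW=0, ERR=259851/4096
(0,4): OLD=4702541/65536 → NEW=0, ERR=4702541/65536
(0,5): OLD=64375067/1048576 → NEW=0, ERR=64375067/1048576
(0,6): OLD=1037828029/16777216 → NEW=0, ERR=1037828029/16777216
Target (0,6): original=35, with diffused error = 1037828029/16777216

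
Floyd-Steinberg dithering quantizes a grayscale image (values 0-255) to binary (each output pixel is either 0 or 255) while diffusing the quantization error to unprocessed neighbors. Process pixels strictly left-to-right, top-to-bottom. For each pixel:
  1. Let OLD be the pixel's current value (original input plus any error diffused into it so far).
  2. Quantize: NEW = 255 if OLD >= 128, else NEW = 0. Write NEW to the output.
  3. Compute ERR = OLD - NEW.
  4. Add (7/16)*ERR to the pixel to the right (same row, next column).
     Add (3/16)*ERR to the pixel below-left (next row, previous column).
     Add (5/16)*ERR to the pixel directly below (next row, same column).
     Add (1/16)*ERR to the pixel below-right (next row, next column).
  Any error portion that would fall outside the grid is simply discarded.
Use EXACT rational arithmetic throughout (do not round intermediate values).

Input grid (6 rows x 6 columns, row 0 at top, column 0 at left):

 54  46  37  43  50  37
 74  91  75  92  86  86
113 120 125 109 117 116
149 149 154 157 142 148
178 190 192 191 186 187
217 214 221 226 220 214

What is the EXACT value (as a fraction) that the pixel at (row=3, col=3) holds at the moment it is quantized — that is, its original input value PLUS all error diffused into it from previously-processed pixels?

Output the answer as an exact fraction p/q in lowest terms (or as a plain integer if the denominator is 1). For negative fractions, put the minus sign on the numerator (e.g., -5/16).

Answer: 6819578477463/34359738368

Derivation:
(0,0): OLD=54 → NEW=0, ERR=54
(0,1): OLD=557/8 → NEW=0, ERR=557/8
(0,2): OLD=8635/128 → NEW=0, ERR=8635/128
(0,3): OLD=148509/2048 → NEW=0, ERR=148509/2048
(0,4): OLD=2677963/32768 → NEW=0, ERR=2677963/32768
(0,5): OLD=38144397/524288 → NEW=0, ERR=38144397/524288
(1,0): OLD=13303/128 → NEW=0, ERR=13303/128
(1,1): OLD=178433/1024 → NEW=255, ERR=-82687/1024
(1,2): OLD=2578901/32768 → NEW=0, ERR=2578901/32768
(1,3): OLD=22102993/131072 → NEW=255, ERR=-11320367/131072
(1,4): OLD=771138547/8388608 → NEW=0, ERR=771138547/8388608
(1,5): OLD=20677804725/134217728 → NEW=255, ERR=-13547715915/134217728
(2,0): OLD=2135451/16384 → NEW=255, ERR=-2042469/16384
(2,1): OLD=32232345/524288 → NEW=0, ERR=32232345/524288
(2,2): OLD=1302334347/8388608 → NEW=255, ERR=-836760693/8388608
(2,3): OLD=4061752179/67108864 → NEW=0, ERR=4061752179/67108864
(2,4): OLD=317575997529/2147483648 → NEW=255, ERR=-230032332711/2147483648
(2,5): OLD=1489097516543/34359738368 → NEW=0, ERR=1489097516543/34359738368
(3,0): OLD=1019804587/8388608 → NEW=0, ERR=1019804587/8388608
(3,1): OLD=13079817487/67108864 → NEW=255, ERR=-4032942833/67108864
(3,2): OLD=59983105021/536870912 → NEW=0, ERR=59983105021/536870912
(3,3): OLD=6819578477463/34359738368 → NEW=255, ERR=-1942154806377/34359738368
Target (3,3): original=157, with diffused error = 6819578477463/34359738368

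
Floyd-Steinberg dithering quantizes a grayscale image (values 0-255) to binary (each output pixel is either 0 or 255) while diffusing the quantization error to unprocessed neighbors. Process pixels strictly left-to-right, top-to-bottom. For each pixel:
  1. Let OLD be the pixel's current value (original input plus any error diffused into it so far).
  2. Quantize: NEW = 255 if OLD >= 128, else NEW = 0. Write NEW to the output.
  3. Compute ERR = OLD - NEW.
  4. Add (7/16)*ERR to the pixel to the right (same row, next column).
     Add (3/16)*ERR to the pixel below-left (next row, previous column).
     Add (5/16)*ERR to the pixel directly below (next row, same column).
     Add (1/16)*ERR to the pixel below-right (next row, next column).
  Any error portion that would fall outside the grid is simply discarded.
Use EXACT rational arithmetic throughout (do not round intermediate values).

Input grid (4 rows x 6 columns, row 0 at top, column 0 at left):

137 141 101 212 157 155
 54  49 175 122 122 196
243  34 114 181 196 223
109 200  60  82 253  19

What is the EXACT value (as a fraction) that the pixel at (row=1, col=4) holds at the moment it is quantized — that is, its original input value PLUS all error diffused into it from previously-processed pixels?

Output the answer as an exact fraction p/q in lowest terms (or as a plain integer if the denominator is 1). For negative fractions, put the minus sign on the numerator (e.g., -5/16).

(0,0): OLD=137 → NEW=255, ERR=-118
(0,1): OLD=715/8 → NEW=0, ERR=715/8
(0,2): OLD=17933/128 → NEW=255, ERR=-14707/128
(0,3): OLD=331227/2048 → NEW=255, ERR=-191013/2048
(0,4): OLD=3807485/32768 → NEW=0, ERR=3807485/32768
(0,5): OLD=107917035/524288 → NEW=255, ERR=-25776405/524288
(1,0): OLD=4337/128 → NEW=0, ERR=4337/128
(1,1): OLD=64343/1024 → NEW=0, ERR=64343/1024
(1,2): OLD=5068643/32768 → NEW=255, ERR=-3287197/32768
(1,3): OLD=8332295/131072 → NEW=0, ERR=8332295/131072
(1,4): OLD=1435084693/8388608 → NEW=255, ERR=-704010347/8388608
Target (1,4): original=122, with diffused error = 1435084693/8388608

Answer: 1435084693/8388608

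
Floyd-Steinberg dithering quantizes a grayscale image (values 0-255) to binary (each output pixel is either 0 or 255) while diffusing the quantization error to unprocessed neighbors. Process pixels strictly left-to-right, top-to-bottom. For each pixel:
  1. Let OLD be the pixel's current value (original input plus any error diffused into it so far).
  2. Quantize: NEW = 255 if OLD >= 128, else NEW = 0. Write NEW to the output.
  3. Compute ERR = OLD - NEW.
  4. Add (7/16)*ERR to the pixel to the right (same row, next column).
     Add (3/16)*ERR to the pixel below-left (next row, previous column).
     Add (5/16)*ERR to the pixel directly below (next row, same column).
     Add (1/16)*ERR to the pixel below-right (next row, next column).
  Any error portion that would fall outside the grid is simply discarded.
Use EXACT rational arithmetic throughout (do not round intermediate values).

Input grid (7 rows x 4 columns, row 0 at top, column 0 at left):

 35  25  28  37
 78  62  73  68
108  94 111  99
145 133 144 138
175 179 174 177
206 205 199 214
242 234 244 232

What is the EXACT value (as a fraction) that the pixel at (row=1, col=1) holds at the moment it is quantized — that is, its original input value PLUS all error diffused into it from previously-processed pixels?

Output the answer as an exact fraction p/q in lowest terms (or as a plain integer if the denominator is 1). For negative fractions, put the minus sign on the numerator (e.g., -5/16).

(0,0): OLD=35 → NEW=0, ERR=35
(0,1): OLD=645/16 → NEW=0, ERR=645/16
(0,2): OLD=11683/256 → NEW=0, ERR=11683/256
(0,3): OLD=233333/4096 → NEW=0, ERR=233333/4096
(1,0): OLD=24703/256 → NEW=0, ERR=24703/256
(1,1): OLD=261241/2048 → NEW=0, ERR=261241/2048
Target (1,1): original=62, with diffused error = 261241/2048

Answer: 261241/2048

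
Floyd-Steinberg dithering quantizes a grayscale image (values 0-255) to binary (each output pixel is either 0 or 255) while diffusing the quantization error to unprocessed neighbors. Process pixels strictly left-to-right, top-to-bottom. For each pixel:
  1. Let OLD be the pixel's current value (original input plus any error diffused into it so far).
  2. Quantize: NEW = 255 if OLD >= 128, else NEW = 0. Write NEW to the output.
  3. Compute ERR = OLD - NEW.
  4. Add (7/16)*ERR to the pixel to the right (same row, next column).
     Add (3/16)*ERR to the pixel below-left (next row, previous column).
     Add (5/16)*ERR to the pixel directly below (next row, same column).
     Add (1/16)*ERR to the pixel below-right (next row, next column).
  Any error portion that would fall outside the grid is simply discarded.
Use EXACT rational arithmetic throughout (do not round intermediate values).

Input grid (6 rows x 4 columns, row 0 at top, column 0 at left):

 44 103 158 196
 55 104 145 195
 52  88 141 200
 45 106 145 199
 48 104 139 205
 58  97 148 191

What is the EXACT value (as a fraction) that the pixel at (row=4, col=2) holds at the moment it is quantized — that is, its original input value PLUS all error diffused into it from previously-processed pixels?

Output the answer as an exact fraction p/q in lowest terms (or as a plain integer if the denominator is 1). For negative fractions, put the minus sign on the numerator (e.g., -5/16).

Answer: 56964911375305/274877906944

Derivation:
(0,0): OLD=44 → NEW=0, ERR=44
(0,1): OLD=489/4 → NEW=0, ERR=489/4
(0,2): OLD=13535/64 → NEW=255, ERR=-2785/64
(0,3): OLD=181209/1024 → NEW=255, ERR=-79911/1024
(1,0): OLD=5867/64 → NEW=0, ERR=5867/64
(1,1): OLD=90573/512 → NEW=255, ERR=-39987/512
(1,2): OLD=1478513/16384 → NEW=0, ERR=1478513/16384
(1,3): OLD=54361831/262144 → NEW=255, ERR=-12484889/262144
(2,0): OLD=540703/8192 → NEW=0, ERR=540703/8192
(2,1): OLD=30178085/262144 → NEW=0, ERR=30178085/262144
(2,2): OLD=107874561/524288 → NEW=255, ERR=-25818879/524288
(2,3): OLD=1419452973/8388608 → NEW=255, ERR=-719642067/8388608
(3,0): OLD=365790415/4194304 → NEW=0, ERR=365790415/4194304
(3,1): OLD=11745506129/67108864 → NEW=255, ERR=-5367254191/67108864
(3,2): OLD=92051882735/1073741824 → NEW=0, ERR=92051882735/1073741824
(3,3): OLD=3549709159689/17179869184 → NEW=255, ERR=-831157482231/17179869184
(4,0): OLD=64701078179/1073741824 → NEW=0, ERR=64701078179/1073741824
(4,1): OLD=1090015800777/8589934592 → NEW=0, ERR=1090015800777/8589934592
(4,2): OLD=56964911375305/274877906944 → NEW=255, ERR=-13128954895415/274877906944
Target (4,2): original=139, with diffused error = 56964911375305/274877906944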